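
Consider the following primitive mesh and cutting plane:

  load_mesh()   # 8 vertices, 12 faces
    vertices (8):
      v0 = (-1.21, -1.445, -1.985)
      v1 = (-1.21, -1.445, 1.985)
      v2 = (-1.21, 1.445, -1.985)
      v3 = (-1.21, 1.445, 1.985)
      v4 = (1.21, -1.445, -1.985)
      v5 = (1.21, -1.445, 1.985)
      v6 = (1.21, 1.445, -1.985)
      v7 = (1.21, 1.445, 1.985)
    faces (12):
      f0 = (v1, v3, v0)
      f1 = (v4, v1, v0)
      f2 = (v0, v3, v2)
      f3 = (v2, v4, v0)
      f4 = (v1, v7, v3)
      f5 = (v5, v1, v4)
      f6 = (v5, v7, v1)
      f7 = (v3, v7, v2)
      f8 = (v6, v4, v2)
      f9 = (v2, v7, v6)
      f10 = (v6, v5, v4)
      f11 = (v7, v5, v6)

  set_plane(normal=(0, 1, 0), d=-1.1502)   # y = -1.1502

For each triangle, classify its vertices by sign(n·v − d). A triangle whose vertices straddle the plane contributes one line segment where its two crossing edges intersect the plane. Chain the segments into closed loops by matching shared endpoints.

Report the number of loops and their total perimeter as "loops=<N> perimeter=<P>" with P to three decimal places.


Straddling triangles (8 of 12):
  (v1,v3,v0) [-+-] → (-1.21, -1.1502, 1.985)–(-1.21, -1.1502, -1.58003)  len=3.5650
  (v0,v3,v2) [-++] → (-1.21, -1.1502, -1.58003)–(-1.21, -1.1502, -1.985)  len=0.4050
  (v2,v4,v0) [+--] → (0.963143, -1.1502, -1.985)–(-1.21, -1.1502, -1.985)  len=2.1731
  (v1,v7,v3) [-++] → (-0.963143, -1.1502, 1.985)–(-1.21, -1.1502, 1.985)  len=0.2469
  (v5,v7,v1) [-+-] → (1.21, -1.1502, 1.985)–(-0.963143, -1.1502, 1.985)  len=2.1731
  (v6,v4,v2) [+-+] → (1.21, -1.1502, -1.985)–(0.963143, -1.1502, -1.985)  len=0.2469
  (v6,v5,v4) [+--] → (1.21, -1.1502, 1.58003)–(1.21, -1.1502, -1.985)  len=3.5650
  (v7,v5,v6) [+-+] → (1.21, -1.1502, 1.985)–(1.21, -1.1502, 1.58003)  len=0.4050

Chained into 1 loop(s):
  loop 1: 8 segments, perimeter = 12.7800
Total perimeter = 12.780

loops=1 perimeter=12.780


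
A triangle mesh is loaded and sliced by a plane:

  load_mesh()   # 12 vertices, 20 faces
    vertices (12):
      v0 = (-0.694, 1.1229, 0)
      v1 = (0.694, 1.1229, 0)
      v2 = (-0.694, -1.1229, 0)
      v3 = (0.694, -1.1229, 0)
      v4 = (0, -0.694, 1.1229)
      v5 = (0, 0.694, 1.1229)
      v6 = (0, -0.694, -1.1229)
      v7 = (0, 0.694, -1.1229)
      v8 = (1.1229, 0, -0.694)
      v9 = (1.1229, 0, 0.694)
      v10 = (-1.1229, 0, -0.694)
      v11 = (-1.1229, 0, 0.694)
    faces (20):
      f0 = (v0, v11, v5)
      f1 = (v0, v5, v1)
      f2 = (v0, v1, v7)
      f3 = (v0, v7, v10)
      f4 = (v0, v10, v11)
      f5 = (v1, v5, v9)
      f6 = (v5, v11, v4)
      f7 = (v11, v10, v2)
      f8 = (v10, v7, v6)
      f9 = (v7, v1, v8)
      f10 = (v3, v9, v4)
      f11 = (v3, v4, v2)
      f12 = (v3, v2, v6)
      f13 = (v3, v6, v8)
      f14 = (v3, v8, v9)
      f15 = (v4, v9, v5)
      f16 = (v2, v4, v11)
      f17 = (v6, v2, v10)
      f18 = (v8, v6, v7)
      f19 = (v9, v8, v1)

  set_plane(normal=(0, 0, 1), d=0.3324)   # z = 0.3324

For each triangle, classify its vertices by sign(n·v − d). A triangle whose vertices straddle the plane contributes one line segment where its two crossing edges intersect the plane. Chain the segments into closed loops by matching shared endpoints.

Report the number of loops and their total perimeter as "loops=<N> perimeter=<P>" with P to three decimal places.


loops=1 perimeter=6.784

Straddling triangles (10 of 20):
  (v0,v11,v5) [-++] → (-0.899427, 0.585073, 0.3324)–(-0.488563, 0.995937, 0.3324)  len=0.5810
  (v0,v5,v1) [-+-] → (-0.488563, 0.995937, 0.3324)–(0.488563, 0.995937, 0.3324)  len=0.9771
  (v0,v10,v11) [--+] → (-1.1229, 0, 0.3324)–(-0.899427, 0.585073, 0.3324)  len=0.6263
  (v1,v5,v9) [-++] → (0.488563, 0.995937, 0.3324)–(0.899427, 0.585073, 0.3324)  len=0.5810
  (v11,v10,v2) [+--] → (-1.1229, 0, 0.3324)–(-0.899427, -0.585073, 0.3324)  len=0.6263
  (v3,v9,v4) [-++] → (0.899427, -0.585073, 0.3324)–(0.488563, -0.995937, 0.3324)  len=0.5810
  (v3,v4,v2) [-+-] → (0.488563, -0.995937, 0.3324)–(-0.488563, -0.995937, 0.3324)  len=0.9771
  (v3,v8,v9) [--+] → (1.1229, 0, 0.3324)–(0.899427, -0.585073, 0.3324)  len=0.6263
  (v2,v4,v11) [-++] → (-0.488563, -0.995937, 0.3324)–(-0.899427, -0.585073, 0.3324)  len=0.5810
  (v9,v8,v1) [+--] → (1.1229, 0, 0.3324)–(0.899427, 0.585073, 0.3324)  len=0.6263

Chained into 1 loop(s):
  loop 1: 10 segments, perimeter = 6.7836
Total perimeter = 6.784


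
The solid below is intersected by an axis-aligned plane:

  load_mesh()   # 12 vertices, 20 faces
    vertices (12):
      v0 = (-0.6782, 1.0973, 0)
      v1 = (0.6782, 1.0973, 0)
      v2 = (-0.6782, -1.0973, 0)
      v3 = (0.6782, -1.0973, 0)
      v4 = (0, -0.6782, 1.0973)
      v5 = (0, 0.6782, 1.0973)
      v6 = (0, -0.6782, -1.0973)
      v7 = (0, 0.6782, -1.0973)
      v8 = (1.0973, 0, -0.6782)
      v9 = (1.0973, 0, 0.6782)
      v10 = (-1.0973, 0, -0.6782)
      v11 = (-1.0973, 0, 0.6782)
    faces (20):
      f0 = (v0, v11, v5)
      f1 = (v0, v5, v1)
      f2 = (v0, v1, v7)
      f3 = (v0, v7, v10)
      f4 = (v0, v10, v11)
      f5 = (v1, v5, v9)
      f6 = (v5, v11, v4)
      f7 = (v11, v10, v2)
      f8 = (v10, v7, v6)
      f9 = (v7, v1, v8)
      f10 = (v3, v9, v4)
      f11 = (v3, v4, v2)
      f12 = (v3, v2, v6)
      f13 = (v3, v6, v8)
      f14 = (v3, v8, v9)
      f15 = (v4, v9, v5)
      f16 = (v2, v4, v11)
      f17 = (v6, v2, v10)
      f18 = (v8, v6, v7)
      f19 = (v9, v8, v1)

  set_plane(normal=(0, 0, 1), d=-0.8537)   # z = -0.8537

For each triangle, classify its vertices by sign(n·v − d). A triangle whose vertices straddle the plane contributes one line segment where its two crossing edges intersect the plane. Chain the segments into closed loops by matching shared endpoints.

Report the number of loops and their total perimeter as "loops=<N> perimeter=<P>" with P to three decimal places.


loops=1 perimeter=4.494

Straddling triangles (8 of 20):
  (v0,v1,v7) [++-] → (0.15056, 0.77124, -0.8537)–(-0.15056, 0.77124, -0.8537)  len=0.3011
  (v0,v7,v10) [+-+] → (-0.15056, 0.77124, -0.8537)–(-0.637801, 0.283999, -0.8537)  len=0.6891
  (v10,v7,v6) [+--] → (-0.637801, 0.283999, -0.8537)–(-0.637801, -0.283999, -0.8537)  len=0.5680
  (v7,v1,v8) [-++] → (0.15056, 0.77124, -0.8537)–(0.637801, 0.283999, -0.8537)  len=0.6891
  (v3,v2,v6) [++-] → (-0.15056, -0.77124, -0.8537)–(0.15056, -0.77124, -0.8537)  len=0.3011
  (v3,v6,v8) [+-+] → (0.15056, -0.77124, -0.8537)–(0.637801, -0.283999, -0.8537)  len=0.6891
  (v6,v2,v10) [-++] → (-0.15056, -0.77124, -0.8537)–(-0.637801, -0.283999, -0.8537)  len=0.6891
  (v8,v6,v7) [+--] → (0.637801, -0.283999, -0.8537)–(0.637801, 0.283999, -0.8537)  len=0.5680

Chained into 1 loop(s):
  loop 1: 8 segments, perimeter = 4.4945
Total perimeter = 4.494


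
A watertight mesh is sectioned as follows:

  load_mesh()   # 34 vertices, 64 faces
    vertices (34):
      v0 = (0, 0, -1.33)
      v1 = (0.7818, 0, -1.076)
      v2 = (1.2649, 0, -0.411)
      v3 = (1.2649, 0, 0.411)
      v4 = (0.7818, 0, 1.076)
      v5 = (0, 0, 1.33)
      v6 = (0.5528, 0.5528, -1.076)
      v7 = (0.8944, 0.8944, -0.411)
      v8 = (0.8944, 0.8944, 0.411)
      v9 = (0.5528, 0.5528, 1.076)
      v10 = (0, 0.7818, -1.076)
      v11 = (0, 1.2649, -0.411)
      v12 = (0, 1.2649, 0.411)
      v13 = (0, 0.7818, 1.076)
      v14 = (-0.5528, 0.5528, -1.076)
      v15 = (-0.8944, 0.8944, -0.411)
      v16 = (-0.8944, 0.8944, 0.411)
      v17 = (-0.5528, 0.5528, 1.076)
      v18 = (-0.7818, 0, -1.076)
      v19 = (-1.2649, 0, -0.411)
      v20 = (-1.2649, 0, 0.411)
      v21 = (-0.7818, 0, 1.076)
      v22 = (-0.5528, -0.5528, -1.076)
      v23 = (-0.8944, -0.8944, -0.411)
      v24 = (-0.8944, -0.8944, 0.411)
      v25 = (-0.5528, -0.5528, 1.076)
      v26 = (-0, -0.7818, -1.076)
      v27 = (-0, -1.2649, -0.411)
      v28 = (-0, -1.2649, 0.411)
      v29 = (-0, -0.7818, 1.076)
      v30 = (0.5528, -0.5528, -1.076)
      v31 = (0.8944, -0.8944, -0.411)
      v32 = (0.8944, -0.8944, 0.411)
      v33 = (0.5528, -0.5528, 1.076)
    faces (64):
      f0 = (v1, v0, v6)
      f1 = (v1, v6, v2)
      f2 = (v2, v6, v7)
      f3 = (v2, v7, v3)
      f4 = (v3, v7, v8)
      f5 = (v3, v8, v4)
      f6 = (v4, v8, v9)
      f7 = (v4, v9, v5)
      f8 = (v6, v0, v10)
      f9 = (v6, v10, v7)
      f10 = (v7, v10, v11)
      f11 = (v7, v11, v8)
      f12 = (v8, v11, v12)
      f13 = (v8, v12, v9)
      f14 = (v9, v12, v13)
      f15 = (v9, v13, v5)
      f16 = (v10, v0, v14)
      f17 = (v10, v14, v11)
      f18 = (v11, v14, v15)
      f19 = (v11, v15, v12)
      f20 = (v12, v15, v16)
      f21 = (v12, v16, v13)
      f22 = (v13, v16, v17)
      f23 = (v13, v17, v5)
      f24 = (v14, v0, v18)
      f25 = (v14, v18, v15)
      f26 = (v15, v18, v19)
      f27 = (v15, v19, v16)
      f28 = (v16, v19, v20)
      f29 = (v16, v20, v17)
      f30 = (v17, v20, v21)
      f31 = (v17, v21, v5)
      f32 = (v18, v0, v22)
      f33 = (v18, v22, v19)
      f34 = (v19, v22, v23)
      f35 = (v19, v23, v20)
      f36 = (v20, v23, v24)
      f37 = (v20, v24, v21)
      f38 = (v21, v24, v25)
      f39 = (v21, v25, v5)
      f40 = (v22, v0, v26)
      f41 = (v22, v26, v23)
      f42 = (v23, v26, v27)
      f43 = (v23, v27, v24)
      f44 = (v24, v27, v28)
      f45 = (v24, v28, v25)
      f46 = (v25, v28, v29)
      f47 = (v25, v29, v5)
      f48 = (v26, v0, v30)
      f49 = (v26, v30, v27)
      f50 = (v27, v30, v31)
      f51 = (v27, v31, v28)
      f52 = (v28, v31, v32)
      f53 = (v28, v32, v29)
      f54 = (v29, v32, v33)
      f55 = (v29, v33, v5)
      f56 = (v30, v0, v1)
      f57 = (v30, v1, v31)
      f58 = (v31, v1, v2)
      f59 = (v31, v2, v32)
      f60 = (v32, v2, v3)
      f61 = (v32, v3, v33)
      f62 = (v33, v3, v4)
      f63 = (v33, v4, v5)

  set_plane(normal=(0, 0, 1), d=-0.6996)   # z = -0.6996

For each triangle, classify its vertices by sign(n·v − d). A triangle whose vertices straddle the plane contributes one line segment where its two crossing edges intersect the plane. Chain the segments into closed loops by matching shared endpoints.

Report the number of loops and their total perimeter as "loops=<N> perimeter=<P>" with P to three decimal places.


loops=1 perimeter=6.461

Straddling triangles (16 of 64):
  (v1,v6,v2) [--+] → (0.955859, 0.239907, -0.6996)–(1.05524, 0, -0.6996)  len=0.2597
  (v2,v6,v7) [+-+] → (0.955859, 0.239907, -0.6996)–(0.746151, 0.746151, -0.6996)  len=0.5480
  (v6,v10,v7) [--+] → (0.506244, 0.845533, -0.6996)–(0.746151, 0.746151, -0.6996)  len=0.2597
  (v7,v10,v11) [+-+] → (0.506244, 0.845533, -0.6996)–(0, 1.05524, -0.6996)  len=0.5480
  (v10,v14,v11) [--+] → (-0.239907, 0.955859, -0.6996)–(0, 1.05524, -0.6996)  len=0.2597
  (v11,v14,v15) [+-+] → (-0.239907, 0.955859, -0.6996)–(-0.746151, 0.746151, -0.6996)  len=0.5480
  (v14,v18,v15) [--+] → (-0.845533, 0.506244, -0.6996)–(-0.746151, 0.746151, -0.6996)  len=0.2597
  (v15,v18,v19) [+-+] → (-0.845533, 0.506244, -0.6996)–(-1.05524, 0, -0.6996)  len=0.5480
  (v18,v22,v19) [--+] → (-0.955859, -0.239907, -0.6996)–(-1.05524, 0, -0.6996)  len=0.2597
  (v19,v22,v23) [+-+] → (-0.955859, -0.239907, -0.6996)–(-0.746151, -0.746151, -0.6996)  len=0.5480
  (v22,v26,v23) [--+] → (-0.506244, -0.845533, -0.6996)–(-0.746151, -0.746151, -0.6996)  len=0.2597
  (v23,v26,v27) [+-+] → (-0.506244, -0.845533, -0.6996)–(0, -1.05524, -0.6996)  len=0.5480
  (v26,v30,v27) [--+] → (0.239907, -0.955859, -0.6996)–(0, -1.05524, -0.6996)  len=0.2597
  (v27,v30,v31) [+-+] → (0.239907, -0.955859, -0.6996)–(0.746151, -0.746151, -0.6996)  len=0.5480
  (v30,v1,v31) [--+] → (0.845533, -0.506244, -0.6996)–(0.746151, -0.746151, -0.6996)  len=0.2597
  (v31,v1,v2) [+-+] → (0.845533, -0.506244, -0.6996)–(1.05524, 0, -0.6996)  len=0.5480

Chained into 1 loop(s):
  loop 1: 16 segments, perimeter = 6.4611
Total perimeter = 6.461


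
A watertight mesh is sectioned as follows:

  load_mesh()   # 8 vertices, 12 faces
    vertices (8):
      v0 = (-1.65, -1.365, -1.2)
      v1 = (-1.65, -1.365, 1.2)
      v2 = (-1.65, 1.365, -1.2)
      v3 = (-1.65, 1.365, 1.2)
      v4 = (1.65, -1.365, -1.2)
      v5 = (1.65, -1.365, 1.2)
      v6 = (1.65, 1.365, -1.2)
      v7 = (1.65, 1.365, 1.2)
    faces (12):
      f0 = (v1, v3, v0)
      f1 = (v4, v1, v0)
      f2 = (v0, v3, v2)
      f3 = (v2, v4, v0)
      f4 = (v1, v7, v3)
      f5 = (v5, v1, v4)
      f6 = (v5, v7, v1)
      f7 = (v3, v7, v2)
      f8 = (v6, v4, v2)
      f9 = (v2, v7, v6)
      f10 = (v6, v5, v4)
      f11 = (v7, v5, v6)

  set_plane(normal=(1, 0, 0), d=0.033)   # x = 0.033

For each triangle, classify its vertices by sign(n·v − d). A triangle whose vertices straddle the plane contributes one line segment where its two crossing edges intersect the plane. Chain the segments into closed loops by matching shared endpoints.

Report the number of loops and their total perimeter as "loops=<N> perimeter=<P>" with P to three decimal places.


loops=1 perimeter=10.260

Straddling triangles (8 of 12):
  (v4,v1,v0) [+--] → (0.033, -1.365, -0.024)–(0.033, -1.365, -1.2)  len=1.1760
  (v2,v4,v0) [-+-] → (0.033, -0.0273, -1.2)–(0.033, -1.365, -1.2)  len=1.3377
  (v1,v7,v3) [-+-] → (0.033, 0.0273, 1.2)–(0.033, 1.365, 1.2)  len=1.3377
  (v5,v1,v4) [+-+] → (0.033, -1.365, 1.2)–(0.033, -1.365, -0.024)  len=1.2240
  (v5,v7,v1) [++-] → (0.033, 0.0273, 1.2)–(0.033, -1.365, 1.2)  len=1.3923
  (v3,v7,v2) [-+-] → (0.033, 1.365, 1.2)–(0.033, 1.365, 0.024)  len=1.1760
  (v6,v4,v2) [++-] → (0.033, -0.0273, -1.2)–(0.033, 1.365, -1.2)  len=1.3923
  (v2,v7,v6) [-++] → (0.033, 1.365, 0.024)–(0.033, 1.365, -1.2)  len=1.2240

Chained into 1 loop(s):
  loop 1: 8 segments, perimeter = 10.2600
Total perimeter = 10.260


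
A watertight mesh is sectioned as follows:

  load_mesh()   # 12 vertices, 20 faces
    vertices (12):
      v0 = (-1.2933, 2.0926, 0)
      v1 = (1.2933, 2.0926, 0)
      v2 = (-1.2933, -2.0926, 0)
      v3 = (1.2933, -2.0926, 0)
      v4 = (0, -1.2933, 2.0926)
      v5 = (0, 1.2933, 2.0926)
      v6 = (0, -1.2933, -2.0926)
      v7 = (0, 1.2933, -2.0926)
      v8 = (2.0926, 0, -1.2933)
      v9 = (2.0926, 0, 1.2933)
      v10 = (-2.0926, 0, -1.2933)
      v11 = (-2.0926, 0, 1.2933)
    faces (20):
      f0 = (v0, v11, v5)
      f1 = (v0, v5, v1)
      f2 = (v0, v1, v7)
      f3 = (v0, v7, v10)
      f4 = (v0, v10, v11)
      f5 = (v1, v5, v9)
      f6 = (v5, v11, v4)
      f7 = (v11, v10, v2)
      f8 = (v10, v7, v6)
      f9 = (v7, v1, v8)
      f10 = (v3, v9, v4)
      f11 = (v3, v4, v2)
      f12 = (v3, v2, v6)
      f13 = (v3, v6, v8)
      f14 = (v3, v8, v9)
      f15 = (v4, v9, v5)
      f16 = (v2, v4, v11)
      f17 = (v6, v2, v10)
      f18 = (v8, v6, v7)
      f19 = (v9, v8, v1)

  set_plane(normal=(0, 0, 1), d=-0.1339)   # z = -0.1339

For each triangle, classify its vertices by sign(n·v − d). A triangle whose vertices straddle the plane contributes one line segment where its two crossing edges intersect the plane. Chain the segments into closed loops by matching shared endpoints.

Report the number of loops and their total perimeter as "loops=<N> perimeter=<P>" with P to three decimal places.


Straddling triangles (10 of 20):
  (v0,v1,v7) [++-] → (1.21055, 2.04145, -0.1339)–(-1.21055, 2.04145, -0.1339)  len=2.4211
  (v0,v7,v10) [+--] → (-1.21055, 2.04145, -0.1339)–(-1.37605, 1.87595, -0.1339)  len=0.2341
  (v0,v10,v11) [+-+] → (-1.37605, 1.87595, -0.1339)–(-2.0926, 0, -0.1339)  len=2.0081
  (v11,v10,v2) [+-+] → (-2.0926, 0, -0.1339)–(-1.37605, -1.87595, -0.1339)  len=2.0081
  (v7,v1,v8) [-+-] → (1.21055, 2.04145, -0.1339)–(1.37605, 1.87595, -0.1339)  len=0.2341
  (v3,v2,v6) [++-] → (-1.21055, -2.04145, -0.1339)–(1.21055, -2.04145, -0.1339)  len=2.4211
  (v3,v6,v8) [+--] → (1.21055, -2.04145, -0.1339)–(1.37605, -1.87595, -0.1339)  len=0.2341
  (v3,v8,v9) [+-+] → (1.37605, -1.87595, -0.1339)–(2.0926, 0, -0.1339)  len=2.0081
  (v6,v2,v10) [-+-] → (-1.21055, -2.04145, -0.1339)–(-1.37605, -1.87595, -0.1339)  len=0.2341
  (v9,v8,v1) [+-+] → (2.0926, 0, -0.1339)–(1.37605, 1.87595, -0.1339)  len=2.0081

Chained into 1 loop(s):
  loop 1: 10 segments, perimeter = 13.8110
Total perimeter = 13.811

loops=1 perimeter=13.811


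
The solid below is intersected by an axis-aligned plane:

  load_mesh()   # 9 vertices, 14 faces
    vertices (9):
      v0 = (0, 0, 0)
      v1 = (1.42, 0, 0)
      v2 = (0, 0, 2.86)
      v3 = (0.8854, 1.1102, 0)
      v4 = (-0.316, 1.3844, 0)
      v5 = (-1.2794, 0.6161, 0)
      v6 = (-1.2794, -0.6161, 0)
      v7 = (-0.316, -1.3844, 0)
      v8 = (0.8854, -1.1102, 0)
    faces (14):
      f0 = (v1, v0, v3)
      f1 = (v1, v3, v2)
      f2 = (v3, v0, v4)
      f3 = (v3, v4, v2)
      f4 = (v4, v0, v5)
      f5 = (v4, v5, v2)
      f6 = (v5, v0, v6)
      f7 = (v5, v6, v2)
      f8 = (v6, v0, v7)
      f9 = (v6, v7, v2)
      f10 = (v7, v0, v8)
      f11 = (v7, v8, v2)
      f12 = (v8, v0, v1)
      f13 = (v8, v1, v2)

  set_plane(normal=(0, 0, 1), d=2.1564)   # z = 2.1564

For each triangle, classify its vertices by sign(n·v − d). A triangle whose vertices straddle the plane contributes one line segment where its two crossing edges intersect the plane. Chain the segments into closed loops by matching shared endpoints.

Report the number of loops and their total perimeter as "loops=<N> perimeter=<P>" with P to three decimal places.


loops=1 perimeter=2.122

Straddling triangles (7 of 14):
  (v1,v3,v2) [--+] → (0.217821, 0.273125, 2.1564)–(0.34934, 0, 2.1564)  len=0.3031
  (v3,v4,v2) [--+] → (-0.0777404, 0.340582, 2.1564)–(0.217821, 0.273125, 2.1564)  len=0.3032
  (v4,v5,v2) [--+] → (-0.31475, 0.151569, 2.1564)–(-0.0777404, 0.340582, 2.1564)  len=0.3031
  (v5,v6,v2) [--+] → (-0.31475, -0.151569, 2.1564)–(-0.31475, 0.151569, 2.1564)  len=0.3031
  (v6,v7,v2) [--+] → (-0.0777404, -0.340582, 2.1564)–(-0.31475, -0.151569, 2.1564)  len=0.3031
  (v7,v8,v2) [--+] → (0.217821, -0.273125, 2.1564)–(-0.0777404, -0.340582, 2.1564)  len=0.3032
  (v8,v1,v2) [--+] → (0.34934, 0, 2.1564)–(0.217821, -0.273125, 2.1564)  len=0.3031

Chained into 1 loop(s):
  loop 1: 7 segments, perimeter = 2.1220
Total perimeter = 2.122


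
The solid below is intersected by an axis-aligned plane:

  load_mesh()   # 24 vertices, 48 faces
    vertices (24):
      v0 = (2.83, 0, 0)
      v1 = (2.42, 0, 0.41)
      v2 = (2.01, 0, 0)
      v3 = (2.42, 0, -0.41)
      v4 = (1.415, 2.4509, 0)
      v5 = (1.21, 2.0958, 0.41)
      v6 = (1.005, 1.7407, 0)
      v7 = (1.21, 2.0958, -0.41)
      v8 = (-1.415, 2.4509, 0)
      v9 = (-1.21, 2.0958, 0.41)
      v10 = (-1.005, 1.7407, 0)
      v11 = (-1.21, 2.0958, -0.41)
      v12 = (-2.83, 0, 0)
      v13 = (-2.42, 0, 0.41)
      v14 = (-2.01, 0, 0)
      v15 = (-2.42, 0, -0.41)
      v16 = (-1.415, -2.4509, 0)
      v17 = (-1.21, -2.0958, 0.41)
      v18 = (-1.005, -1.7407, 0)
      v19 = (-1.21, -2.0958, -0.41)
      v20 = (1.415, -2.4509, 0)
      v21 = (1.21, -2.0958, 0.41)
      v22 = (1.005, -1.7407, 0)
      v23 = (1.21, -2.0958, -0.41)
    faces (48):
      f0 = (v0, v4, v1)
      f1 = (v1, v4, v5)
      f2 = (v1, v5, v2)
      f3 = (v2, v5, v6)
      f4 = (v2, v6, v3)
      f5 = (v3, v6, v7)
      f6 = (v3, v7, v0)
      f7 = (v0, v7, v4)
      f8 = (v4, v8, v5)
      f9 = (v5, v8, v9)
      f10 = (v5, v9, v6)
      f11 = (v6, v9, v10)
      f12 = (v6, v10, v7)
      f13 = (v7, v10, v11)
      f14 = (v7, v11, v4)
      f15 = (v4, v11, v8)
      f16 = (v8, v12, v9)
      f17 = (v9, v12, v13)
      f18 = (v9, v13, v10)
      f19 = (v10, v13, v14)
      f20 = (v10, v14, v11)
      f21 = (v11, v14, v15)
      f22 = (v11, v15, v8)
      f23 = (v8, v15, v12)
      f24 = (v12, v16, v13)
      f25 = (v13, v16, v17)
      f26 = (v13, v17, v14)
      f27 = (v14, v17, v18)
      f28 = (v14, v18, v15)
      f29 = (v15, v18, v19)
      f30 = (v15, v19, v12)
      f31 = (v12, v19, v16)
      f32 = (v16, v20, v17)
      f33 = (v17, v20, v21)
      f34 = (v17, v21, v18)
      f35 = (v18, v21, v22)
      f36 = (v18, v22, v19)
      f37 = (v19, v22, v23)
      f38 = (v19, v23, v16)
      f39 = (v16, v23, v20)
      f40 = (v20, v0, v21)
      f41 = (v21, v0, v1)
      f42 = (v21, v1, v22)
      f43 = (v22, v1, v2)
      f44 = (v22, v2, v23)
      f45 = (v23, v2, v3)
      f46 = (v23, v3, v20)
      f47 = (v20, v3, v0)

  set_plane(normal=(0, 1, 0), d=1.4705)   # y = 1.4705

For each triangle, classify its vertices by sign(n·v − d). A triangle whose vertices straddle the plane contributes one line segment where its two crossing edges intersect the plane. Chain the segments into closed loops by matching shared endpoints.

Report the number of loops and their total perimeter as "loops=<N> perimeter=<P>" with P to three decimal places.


loops=2 perimeter=4.639

Straddling triangles (16 of 48):
  (v0,v4,v1) [-+-] → (1.98102, 1.4705, 0)–(1.81702, 1.4705, 0.164007)  len=0.2319
  (v1,v4,v5) [-++] → (1.81702, 1.4705, 0.164007)–(1.57101, 1.4705, 0.41)  len=0.3479
  (v1,v5,v2) [-+-] → (1.57101, 1.4705, 0.41)–(1.44869, 1.4705, 0.287673)  len=0.1730
  (v2,v5,v6) [-++] → (1.44869, 1.4705, 0.287673)–(1.161, 1.4705, 0)  len=0.4068
  (v2,v6,v3) [-+-] → (1.161, 1.4705, 0)–(1.22464, 1.4705, -0.0636422)  len=0.0900
  (v3,v6,v7) [-++] → (1.22464, 1.4705, -0.0636422)–(1.57101, 1.4705, -0.41)  len=0.4898
  (v3,v7,v0) [-+-] → (1.57101, 1.4705, -0.41)–(1.69334, 1.4705, -0.287673)  len=0.1730
  (v0,v7,v4) [-++] → (1.69334, 1.4705, -0.287673)–(1.98102, 1.4705, 0)  len=0.4068
  (v8,v12,v9) [+-+] → (-1.98102, 1.4705, 0)–(-1.69334, 1.4705, 0.287673)  len=0.4068
  (v9,v12,v13) [+--] → (-1.69334, 1.4705, 0.287673)–(-1.57101, 1.4705, 0.41)  len=0.1730
  (v9,v13,v10) [+-+] → (-1.57101, 1.4705, 0.41)–(-1.22464, 1.4705, 0.0636422)  len=0.4898
  (v10,v13,v14) [+--] → (-1.22464, 1.4705, 0.0636422)–(-1.161, 1.4705, 0)  len=0.0900
  (v10,v14,v11) [+-+] → (-1.161, 1.4705, 0)–(-1.44869, 1.4705, -0.287673)  len=0.4068
  (v11,v14,v15) [+--] → (-1.44869, 1.4705, -0.287673)–(-1.57101, 1.4705, -0.41)  len=0.1730
  (v11,v15,v8) [+-+] → (-1.57101, 1.4705, -0.41)–(-1.81702, 1.4705, -0.164007)  len=0.3479
  (v8,v15,v12) [+--] → (-1.81702, 1.4705, -0.164007)–(-1.98102, 1.4705, 0)  len=0.2319

Chained into 2 loop(s):
  loop 1: 8 segments, perimeter = 2.3193
  loop 2: 8 segments, perimeter = 2.3193
Total perimeter = 4.639


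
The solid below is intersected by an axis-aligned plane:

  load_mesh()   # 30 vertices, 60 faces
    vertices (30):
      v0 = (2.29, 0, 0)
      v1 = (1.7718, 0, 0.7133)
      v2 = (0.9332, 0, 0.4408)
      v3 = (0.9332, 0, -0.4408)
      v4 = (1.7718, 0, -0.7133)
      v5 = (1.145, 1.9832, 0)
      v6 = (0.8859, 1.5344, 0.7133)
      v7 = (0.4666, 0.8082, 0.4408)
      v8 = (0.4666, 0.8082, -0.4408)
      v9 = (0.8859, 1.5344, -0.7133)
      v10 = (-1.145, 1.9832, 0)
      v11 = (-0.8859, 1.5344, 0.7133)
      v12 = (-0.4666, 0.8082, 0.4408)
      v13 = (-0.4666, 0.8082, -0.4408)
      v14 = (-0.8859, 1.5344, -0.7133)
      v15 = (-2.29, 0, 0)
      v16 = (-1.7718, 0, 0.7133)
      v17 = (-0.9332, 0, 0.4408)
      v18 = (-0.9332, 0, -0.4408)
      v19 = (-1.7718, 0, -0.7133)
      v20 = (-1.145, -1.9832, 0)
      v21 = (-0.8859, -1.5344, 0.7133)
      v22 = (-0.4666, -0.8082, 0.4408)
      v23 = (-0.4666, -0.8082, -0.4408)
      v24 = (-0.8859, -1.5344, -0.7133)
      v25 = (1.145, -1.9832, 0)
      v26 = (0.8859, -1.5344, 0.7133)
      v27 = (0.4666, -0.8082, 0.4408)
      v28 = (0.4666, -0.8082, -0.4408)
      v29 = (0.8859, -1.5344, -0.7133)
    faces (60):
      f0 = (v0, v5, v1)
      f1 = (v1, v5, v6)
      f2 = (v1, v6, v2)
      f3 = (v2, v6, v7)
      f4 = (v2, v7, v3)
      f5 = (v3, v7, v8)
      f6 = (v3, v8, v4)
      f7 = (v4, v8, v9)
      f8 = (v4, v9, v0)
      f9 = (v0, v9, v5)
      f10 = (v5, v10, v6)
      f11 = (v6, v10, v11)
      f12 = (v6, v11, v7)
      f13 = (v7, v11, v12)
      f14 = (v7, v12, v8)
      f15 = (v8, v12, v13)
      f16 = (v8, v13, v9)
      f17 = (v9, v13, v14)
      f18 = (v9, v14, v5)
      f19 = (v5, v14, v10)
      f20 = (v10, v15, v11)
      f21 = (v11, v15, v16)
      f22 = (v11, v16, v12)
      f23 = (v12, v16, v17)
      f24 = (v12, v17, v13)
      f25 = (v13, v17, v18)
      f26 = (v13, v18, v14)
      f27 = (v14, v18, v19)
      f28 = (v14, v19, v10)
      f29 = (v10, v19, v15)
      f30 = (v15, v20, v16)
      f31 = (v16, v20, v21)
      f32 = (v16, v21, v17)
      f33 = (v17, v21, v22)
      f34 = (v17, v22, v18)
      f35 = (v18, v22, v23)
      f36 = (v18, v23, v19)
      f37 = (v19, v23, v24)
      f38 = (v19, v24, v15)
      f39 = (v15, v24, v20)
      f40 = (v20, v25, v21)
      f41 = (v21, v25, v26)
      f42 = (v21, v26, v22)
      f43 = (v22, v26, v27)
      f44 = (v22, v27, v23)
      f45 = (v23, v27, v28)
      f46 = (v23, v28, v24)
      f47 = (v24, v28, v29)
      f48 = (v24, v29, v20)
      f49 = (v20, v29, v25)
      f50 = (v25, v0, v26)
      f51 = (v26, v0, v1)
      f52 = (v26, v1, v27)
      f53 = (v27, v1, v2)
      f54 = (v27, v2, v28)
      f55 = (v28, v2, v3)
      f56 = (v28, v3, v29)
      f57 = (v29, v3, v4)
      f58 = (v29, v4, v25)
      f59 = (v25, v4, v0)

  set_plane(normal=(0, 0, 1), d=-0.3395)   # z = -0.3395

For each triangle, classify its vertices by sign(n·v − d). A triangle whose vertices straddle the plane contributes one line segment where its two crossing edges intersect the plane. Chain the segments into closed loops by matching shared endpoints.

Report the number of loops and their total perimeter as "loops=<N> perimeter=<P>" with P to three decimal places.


Straddling triangles (24 of 60):
  (v2,v7,v3) [++-] → (0.879585, 0.092866, -0.3395)–(0.9332, 0, -0.3395)  len=0.1072
  (v3,v7,v8) [-+-] → (0.879585, 0.092866, -0.3395)–(0.4666, 0.8082, -0.3395)  len=0.8260
  (v4,v9,v0) [--+] → (1.62171, 0.730308, -0.3395)–(2.04336, 0, -0.3395)  len=0.8433
  (v0,v9,v5) [+-+] → (1.62171, 0.730308, -0.3395)–(1.02168, 1.76959, -0.3395)  len=1.2001
  (v7,v12,v8) [++-] → (0.359371, 0.8082, -0.3395)–(0.4666, 0.8082, -0.3395)  len=0.1072
  (v8,v12,v13) [-+-] → (0.359371, 0.8082, -0.3395)–(-0.4666, 0.8082, -0.3395)  len=0.8260
  (v9,v14,v5) [--+] → (0.178379, 1.76959, -0.3395)–(1.02168, 1.76959, -0.3395)  len=0.8433
  (v5,v14,v10) [+-+] → (0.178379, 1.76959, -0.3395)–(-1.02168, 1.76959, -0.3395)  len=1.2001
  (v12,v17,v13) [++-] → (-0.520215, 0.715334, -0.3395)–(-0.4666, 0.8082, -0.3395)  len=0.1072
  (v13,v17,v18) [-+-] → (-0.520215, 0.715334, -0.3395)–(-0.9332, 0, -0.3395)  len=0.8260
  (v14,v19,v10) [--+] → (-1.44333, 1.03928, -0.3395)–(-1.02168, 1.76959, -0.3395)  len=0.8433
  (v10,v19,v15) [+-+] → (-1.44333, 1.03928, -0.3395)–(-2.04336, 0, -0.3395)  len=1.2001
  (v17,v22,v18) [++-] → (-0.879585, -0.092866, -0.3395)–(-0.9332, 0, -0.3395)  len=0.1072
  (v18,v22,v23) [-+-] → (-0.879585, -0.092866, -0.3395)–(-0.4666, -0.8082, -0.3395)  len=0.8260
  (v19,v24,v15) [--+] → (-1.62171, -0.730308, -0.3395)–(-2.04336, 0, -0.3395)  len=0.8433
  (v15,v24,v20) [+-+] → (-1.62171, -0.730308, -0.3395)–(-1.02168, -1.76959, -0.3395)  len=1.2001
  (v22,v27,v23) [++-] → (-0.359371, -0.8082, -0.3395)–(-0.4666, -0.8082, -0.3395)  len=0.1072
  (v23,v27,v28) [-+-] → (-0.359371, -0.8082, -0.3395)–(0.4666, -0.8082, -0.3395)  len=0.8260
  (v24,v29,v20) [--+] → (-0.178379, -1.76959, -0.3395)–(-1.02168, -1.76959, -0.3395)  len=0.8433
  (v20,v29,v25) [+-+] → (-0.178379, -1.76959, -0.3395)–(1.02168, -1.76959, -0.3395)  len=1.2001
  (v27,v2,v28) [++-] → (0.520215, -0.715334, -0.3395)–(0.4666, -0.8082, -0.3395)  len=0.1072
  (v28,v2,v3) [-+-] → (0.520215, -0.715334, -0.3395)–(0.9332, 0, -0.3395)  len=0.8260
  (v29,v4,v25) [--+] → (1.44333, -1.03928, -0.3395)–(1.02168, -1.76959, -0.3395)  len=0.8433
  (v25,v4,v0) [+-+] → (1.44333, -1.03928, -0.3395)–(2.04336, 0, -0.3395)  len=1.2001

Chained into 2 loop(s):
  loop 1: 12 segments, perimeter = 5.5993
  loop 2: 12 segments, perimeter = 12.2601
Total perimeter = 17.859

loops=2 perimeter=17.859


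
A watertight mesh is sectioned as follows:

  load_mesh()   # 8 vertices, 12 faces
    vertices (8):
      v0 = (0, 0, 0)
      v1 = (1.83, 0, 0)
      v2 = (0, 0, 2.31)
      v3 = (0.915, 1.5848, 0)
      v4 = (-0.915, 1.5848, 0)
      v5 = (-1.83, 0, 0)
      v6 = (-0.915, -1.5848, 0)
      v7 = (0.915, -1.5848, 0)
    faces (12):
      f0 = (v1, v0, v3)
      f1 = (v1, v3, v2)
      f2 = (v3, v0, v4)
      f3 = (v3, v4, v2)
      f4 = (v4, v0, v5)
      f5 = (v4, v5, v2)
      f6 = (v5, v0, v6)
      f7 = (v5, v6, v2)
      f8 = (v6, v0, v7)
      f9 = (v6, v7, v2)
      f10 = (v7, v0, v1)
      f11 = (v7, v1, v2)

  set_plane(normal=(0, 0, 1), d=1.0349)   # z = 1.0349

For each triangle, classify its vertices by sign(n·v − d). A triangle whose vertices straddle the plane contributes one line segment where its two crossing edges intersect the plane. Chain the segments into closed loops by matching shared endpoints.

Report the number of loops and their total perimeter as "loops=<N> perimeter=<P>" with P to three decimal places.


loops=1 perimeter=6.061

Straddling triangles (6 of 12):
  (v1,v3,v2) [--+] → (0.505072, 0.874796, 1.0349)–(1.01014, 0, 1.0349)  len=1.0101
  (v3,v4,v2) [--+] → (-0.505072, 0.874796, 1.0349)–(0.505072, 0.874796, 1.0349)  len=1.0101
  (v4,v5,v2) [--+] → (-1.01014, 0, 1.0349)–(-0.505072, 0.874796, 1.0349)  len=1.0101
  (v5,v6,v2) [--+] → (-0.505072, -0.874796, 1.0349)–(-1.01014, 0, 1.0349)  len=1.0101
  (v6,v7,v2) [--+] → (0.505072, -0.874796, 1.0349)–(-0.505072, -0.874796, 1.0349)  len=1.0101
  (v7,v1,v2) [--+] → (1.01014, 0, 1.0349)–(0.505072, -0.874796, 1.0349)  len=1.0101

Chained into 1 loop(s):
  loop 1: 6 segments, perimeter = 6.0608
Total perimeter = 6.061


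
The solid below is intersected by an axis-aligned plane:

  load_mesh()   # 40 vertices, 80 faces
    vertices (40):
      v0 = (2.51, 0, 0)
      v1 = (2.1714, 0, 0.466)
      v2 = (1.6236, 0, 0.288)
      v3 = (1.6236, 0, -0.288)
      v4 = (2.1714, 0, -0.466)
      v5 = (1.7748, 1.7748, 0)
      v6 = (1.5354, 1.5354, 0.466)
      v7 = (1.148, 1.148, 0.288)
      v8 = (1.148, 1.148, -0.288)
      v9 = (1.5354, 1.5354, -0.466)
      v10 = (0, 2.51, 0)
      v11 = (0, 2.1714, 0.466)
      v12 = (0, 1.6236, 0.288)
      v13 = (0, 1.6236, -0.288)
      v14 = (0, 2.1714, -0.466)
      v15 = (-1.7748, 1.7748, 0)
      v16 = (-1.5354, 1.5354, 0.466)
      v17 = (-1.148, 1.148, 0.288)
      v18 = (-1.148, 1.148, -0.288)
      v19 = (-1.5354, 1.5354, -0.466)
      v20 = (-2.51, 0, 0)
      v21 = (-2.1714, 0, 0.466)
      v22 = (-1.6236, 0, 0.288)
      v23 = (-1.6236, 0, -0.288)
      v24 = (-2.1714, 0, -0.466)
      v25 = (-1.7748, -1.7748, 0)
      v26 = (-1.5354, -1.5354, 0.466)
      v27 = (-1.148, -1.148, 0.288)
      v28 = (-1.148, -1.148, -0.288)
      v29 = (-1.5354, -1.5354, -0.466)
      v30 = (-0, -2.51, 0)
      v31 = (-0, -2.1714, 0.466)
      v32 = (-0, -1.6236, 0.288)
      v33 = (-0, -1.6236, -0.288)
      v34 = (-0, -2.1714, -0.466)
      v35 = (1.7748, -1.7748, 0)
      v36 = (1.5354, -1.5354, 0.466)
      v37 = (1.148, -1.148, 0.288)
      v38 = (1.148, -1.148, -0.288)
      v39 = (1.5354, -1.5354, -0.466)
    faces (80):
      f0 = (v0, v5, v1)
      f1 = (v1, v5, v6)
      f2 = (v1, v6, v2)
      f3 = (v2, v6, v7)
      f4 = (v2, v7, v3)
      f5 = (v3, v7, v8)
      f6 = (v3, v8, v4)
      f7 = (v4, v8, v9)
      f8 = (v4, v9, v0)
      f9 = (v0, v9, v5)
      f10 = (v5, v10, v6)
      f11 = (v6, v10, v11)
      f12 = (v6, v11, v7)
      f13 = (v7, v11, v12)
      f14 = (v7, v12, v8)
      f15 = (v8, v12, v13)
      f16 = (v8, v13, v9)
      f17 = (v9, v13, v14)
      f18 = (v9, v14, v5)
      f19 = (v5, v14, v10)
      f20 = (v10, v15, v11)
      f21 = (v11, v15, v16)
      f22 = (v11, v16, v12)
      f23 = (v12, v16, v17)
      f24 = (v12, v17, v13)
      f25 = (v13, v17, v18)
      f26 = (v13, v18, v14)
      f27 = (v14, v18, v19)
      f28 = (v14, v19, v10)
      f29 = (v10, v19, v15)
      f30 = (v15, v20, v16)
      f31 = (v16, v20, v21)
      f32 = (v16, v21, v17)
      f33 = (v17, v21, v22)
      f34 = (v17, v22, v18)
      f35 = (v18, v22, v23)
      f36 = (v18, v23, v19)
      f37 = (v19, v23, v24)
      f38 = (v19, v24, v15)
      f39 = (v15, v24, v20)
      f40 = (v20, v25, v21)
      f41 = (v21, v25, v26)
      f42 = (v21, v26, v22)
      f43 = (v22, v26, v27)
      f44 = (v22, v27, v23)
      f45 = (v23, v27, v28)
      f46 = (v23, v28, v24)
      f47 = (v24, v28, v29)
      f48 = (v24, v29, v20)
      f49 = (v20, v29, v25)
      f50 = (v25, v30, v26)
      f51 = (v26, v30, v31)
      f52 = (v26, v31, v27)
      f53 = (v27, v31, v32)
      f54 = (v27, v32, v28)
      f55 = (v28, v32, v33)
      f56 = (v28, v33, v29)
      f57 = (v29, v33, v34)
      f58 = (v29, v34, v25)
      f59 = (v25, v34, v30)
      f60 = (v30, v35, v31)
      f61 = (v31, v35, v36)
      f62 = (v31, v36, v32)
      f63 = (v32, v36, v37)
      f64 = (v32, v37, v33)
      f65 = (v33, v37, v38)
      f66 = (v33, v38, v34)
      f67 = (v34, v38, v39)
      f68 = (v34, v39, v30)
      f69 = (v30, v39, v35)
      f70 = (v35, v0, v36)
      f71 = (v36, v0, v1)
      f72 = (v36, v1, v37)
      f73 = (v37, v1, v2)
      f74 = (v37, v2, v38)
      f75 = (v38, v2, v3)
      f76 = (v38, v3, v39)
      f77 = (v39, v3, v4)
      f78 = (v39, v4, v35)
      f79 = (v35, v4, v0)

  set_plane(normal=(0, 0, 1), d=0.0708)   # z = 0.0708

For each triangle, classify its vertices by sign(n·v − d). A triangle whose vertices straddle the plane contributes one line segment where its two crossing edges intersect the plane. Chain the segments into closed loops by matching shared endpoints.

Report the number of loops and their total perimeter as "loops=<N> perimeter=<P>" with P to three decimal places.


loops=2 perimeter=24.994

Straddling triangles (32 of 80):
  (v0,v5,v1) [--+] → (1.83506, 1.50515, 0.0708)–(2.45856, 0, 0.0708)  len=1.6292
  (v1,v5,v6) [+-+] → (1.83506, 1.50515, 0.0708)–(1.73843, 1.73843, 0.0708)  len=0.2525
  (v2,v7,v3) [++-] → (1.32734, 0.715108, 0.0708)–(1.6236, 0, 0.0708)  len=0.7740
  (v3,v7,v8) [-+-] → (1.32734, 0.715108, 0.0708)–(1.148, 1.148, 0.0708)  len=0.4686
  (v5,v10,v6) [--+] → (0.233275, 2.36193, 0.0708)–(1.73843, 1.73843, 0.0708)  len=1.6292
  (v6,v10,v11) [+-+] → (0.233275, 2.36193, 0.0708)–(0, 2.45856, 0.0708)  len=0.2525
  (v7,v12,v8) [++-] → (0.432892, 1.44426, 0.0708)–(1.148, 1.148, 0.0708)  len=0.7740
  (v8,v12,v13) [-+-] → (0.432892, 1.44426, 0.0708)–(0, 1.6236, 0.0708)  len=0.4686
  (v10,v15,v11) [--+] → (-1.50515, 1.83506, 0.0708)–(0, 2.45856, 0.0708)  len=1.6292
  (v11,v15,v16) [+-+] → (-1.50515, 1.83506, 0.0708)–(-1.73843, 1.73843, 0.0708)  len=0.2525
  (v12,v17,v13) [++-] → (-0.715108, 1.32734, 0.0708)–(0, 1.6236, 0.0708)  len=0.7740
  (v13,v17,v18) [-+-] → (-0.715108, 1.32734, 0.0708)–(-1.148, 1.148, 0.0708)  len=0.4686
  (v15,v20,v16) [--+] → (-2.36193, 0.233275, 0.0708)–(-1.73843, 1.73843, 0.0708)  len=1.6292
  (v16,v20,v21) [+-+] → (-2.36193, 0.233275, 0.0708)–(-2.45856, 0, 0.0708)  len=0.2525
  (v17,v22,v18) [++-] → (-1.44426, 0.432892, 0.0708)–(-1.148, 1.148, 0.0708)  len=0.7740
  (v18,v22,v23) [-+-] → (-1.44426, 0.432892, 0.0708)–(-1.6236, 0, 0.0708)  len=0.4686
  (v20,v25,v21) [--+] → (-1.83506, -1.50515, 0.0708)–(-2.45856, 0, 0.0708)  len=1.6292
  (v21,v25,v26) [+-+] → (-1.83506, -1.50515, 0.0708)–(-1.73843, -1.73843, 0.0708)  len=0.2525
  (v22,v27,v23) [++-] → (-1.32734, -0.715108, 0.0708)–(-1.6236, 0, 0.0708)  len=0.7740
  (v23,v27,v28) [-+-] → (-1.32734, -0.715108, 0.0708)–(-1.148, -1.148, 0.0708)  len=0.4686
  (v25,v30,v26) [--+] → (-0.233275, -2.36193, 0.0708)–(-1.73843, -1.73843, 0.0708)  len=1.6292
  (v26,v30,v31) [+-+] → (-0.233275, -2.36193, 0.0708)–(0, -2.45856, 0.0708)  len=0.2525
  (v27,v32,v28) [++-] → (-0.432892, -1.44426, 0.0708)–(-1.148, -1.148, 0.0708)  len=0.7740
  (v28,v32,v33) [-+-] → (-0.432892, -1.44426, 0.0708)–(0, -1.6236, 0.0708)  len=0.4686
  (v30,v35,v31) [--+] → (1.50515, -1.83506, 0.0708)–(0, -2.45856, 0.0708)  len=1.6292
  (v31,v35,v36) [+-+] → (1.50515, -1.83506, 0.0708)–(1.73843, -1.73843, 0.0708)  len=0.2525
  (v32,v37,v33) [++-] → (0.715108, -1.32734, 0.0708)–(0, -1.6236, 0.0708)  len=0.7740
  (v33,v37,v38) [-+-] → (0.715108, -1.32734, 0.0708)–(1.148, -1.148, 0.0708)  len=0.4686
  (v35,v0,v36) [--+] → (2.36193, -0.233275, 0.0708)–(1.73843, -1.73843, 0.0708)  len=1.6292
  (v36,v0,v1) [+-+] → (2.36193, -0.233275, 0.0708)–(2.45856, 0, 0.0708)  len=0.2525
  (v37,v2,v38) [++-] → (1.44426, -0.432892, 0.0708)–(1.148, -1.148, 0.0708)  len=0.7740
  (v38,v2,v3) [-+-] → (1.44426, -0.432892, 0.0708)–(1.6236, 0, 0.0708)  len=0.4686

Chained into 2 loop(s):
  loop 1: 16 segments, perimeter = 15.0534
  loop 2: 16 segments, perimeter = 9.9409
Total perimeter = 24.994


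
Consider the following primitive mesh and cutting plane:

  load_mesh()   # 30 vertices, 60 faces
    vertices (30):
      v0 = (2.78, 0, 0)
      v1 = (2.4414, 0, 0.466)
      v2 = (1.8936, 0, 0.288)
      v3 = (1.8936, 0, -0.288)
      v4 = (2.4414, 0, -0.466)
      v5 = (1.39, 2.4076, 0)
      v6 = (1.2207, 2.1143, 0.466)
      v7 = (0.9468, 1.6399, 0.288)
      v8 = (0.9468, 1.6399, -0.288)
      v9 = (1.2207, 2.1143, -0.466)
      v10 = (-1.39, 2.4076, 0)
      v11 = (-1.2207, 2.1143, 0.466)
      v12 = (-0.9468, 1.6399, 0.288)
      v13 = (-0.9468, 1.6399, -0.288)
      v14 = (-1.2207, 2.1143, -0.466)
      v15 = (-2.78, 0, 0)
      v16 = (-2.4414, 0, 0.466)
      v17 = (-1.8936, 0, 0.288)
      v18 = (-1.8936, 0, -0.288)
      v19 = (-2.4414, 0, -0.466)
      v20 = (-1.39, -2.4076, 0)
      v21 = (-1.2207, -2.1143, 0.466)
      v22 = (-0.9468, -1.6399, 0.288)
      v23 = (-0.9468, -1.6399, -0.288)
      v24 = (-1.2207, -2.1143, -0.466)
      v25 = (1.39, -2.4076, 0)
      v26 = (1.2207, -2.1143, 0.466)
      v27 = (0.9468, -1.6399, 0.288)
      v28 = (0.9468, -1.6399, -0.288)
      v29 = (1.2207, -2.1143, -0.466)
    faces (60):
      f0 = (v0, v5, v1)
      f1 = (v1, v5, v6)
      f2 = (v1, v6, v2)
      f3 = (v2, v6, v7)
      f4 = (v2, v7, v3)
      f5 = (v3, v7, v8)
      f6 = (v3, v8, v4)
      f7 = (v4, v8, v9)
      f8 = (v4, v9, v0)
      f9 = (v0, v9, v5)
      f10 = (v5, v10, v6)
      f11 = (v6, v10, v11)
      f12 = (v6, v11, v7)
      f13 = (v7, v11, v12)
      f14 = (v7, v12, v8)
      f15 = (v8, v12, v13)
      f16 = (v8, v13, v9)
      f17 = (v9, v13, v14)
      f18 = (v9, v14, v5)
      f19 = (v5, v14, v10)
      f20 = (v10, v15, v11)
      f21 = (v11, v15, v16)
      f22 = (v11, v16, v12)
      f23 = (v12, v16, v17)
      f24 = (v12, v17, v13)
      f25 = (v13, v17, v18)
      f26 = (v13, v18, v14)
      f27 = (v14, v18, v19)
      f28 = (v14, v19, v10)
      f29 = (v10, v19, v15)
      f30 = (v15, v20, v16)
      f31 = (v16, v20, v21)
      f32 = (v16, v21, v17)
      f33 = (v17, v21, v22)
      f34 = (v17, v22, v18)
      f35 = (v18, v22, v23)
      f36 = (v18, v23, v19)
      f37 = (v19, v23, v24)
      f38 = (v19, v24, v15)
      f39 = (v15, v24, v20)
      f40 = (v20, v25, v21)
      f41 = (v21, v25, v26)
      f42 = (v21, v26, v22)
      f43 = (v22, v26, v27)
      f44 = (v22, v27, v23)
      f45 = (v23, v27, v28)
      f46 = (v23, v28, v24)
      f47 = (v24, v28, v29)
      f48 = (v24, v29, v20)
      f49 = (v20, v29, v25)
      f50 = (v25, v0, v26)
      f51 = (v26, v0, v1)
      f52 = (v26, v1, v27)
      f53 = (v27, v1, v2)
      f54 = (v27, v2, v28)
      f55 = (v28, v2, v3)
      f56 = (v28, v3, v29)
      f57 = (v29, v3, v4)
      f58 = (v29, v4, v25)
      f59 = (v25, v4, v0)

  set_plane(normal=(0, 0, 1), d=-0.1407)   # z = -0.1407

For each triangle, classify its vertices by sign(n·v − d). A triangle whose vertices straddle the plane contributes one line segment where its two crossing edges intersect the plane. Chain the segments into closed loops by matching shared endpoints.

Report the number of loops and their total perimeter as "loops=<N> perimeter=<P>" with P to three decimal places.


Straddling triangles (24 of 60):
  (v2,v7,v3) [++-] → (1.65148, 0.41937, -0.1407)–(1.8936, 0, -0.1407)  len=0.4842
  (v3,v7,v8) [-+-] → (1.65148, 0.41937, -0.1407)–(0.9468, 1.6399, -0.1407)  len=1.4093
  (v4,v9,v0) [--+] → (2.3092, 0.638373, -0.1407)–(2.67777, 0, -0.1407)  len=0.7371
  (v0,v9,v5) [+-+] → (2.3092, 0.638373, -0.1407)–(1.33888, 2.31904, -0.1407)  len=1.9407
  (v7,v12,v8) [++-] → (0.462551, 1.6399, -0.1407)–(0.9468, 1.6399, -0.1407)  len=0.4842
  (v8,v12,v13) [-+-] → (0.462551, 1.6399, -0.1407)–(-0.9468, 1.6399, -0.1407)  len=1.4094
  (v9,v14,v5) [--+] → (0.601748, 2.31904, -0.1407)–(1.33888, 2.31904, -0.1407)  len=0.7371
  (v5,v14,v10) [+-+] → (0.601748, 2.31904, -0.1407)–(-1.33888, 2.31904, -0.1407)  len=1.9406
  (v12,v17,v13) [++-] → (-1.18892, 1.22053, -0.1407)–(-0.9468, 1.6399, -0.1407)  len=0.4842
  (v13,v17,v18) [-+-] → (-1.18892, 1.22053, -0.1407)–(-1.8936, 0, -0.1407)  len=1.4093
  (v14,v19,v10) [--+] → (-1.70745, 1.68067, -0.1407)–(-1.33888, 2.31904, -0.1407)  len=0.7371
  (v10,v19,v15) [+-+] → (-1.70745, 1.68067, -0.1407)–(-2.67777, 0, -0.1407)  len=1.9407
  (v17,v22,v18) [++-] → (-1.65148, -0.41937, -0.1407)–(-1.8936, 0, -0.1407)  len=0.4842
  (v18,v22,v23) [-+-] → (-1.65148, -0.41937, -0.1407)–(-0.9468, -1.6399, -0.1407)  len=1.4093
  (v19,v24,v15) [--+] → (-2.3092, -0.638373, -0.1407)–(-2.67777, 0, -0.1407)  len=0.7371
  (v15,v24,v20) [+-+] → (-2.3092, -0.638373, -0.1407)–(-1.33888, -2.31904, -0.1407)  len=1.9407
  (v22,v27,v23) [++-] → (-0.462551, -1.6399, -0.1407)–(-0.9468, -1.6399, -0.1407)  len=0.4842
  (v23,v27,v28) [-+-] → (-0.462551, -1.6399, -0.1407)–(0.9468, -1.6399, -0.1407)  len=1.4094
  (v24,v29,v20) [--+] → (-0.601748, -2.31904, -0.1407)–(-1.33888, -2.31904, -0.1407)  len=0.7371
  (v20,v29,v25) [+-+] → (-0.601748, -2.31904, -0.1407)–(1.33888, -2.31904, -0.1407)  len=1.9406
  (v27,v2,v28) [++-] → (1.18892, -1.22053, -0.1407)–(0.9468, -1.6399, -0.1407)  len=0.4842
  (v28,v2,v3) [-+-] → (1.18892, -1.22053, -0.1407)–(1.8936, 0, -0.1407)  len=1.4093
  (v29,v4,v25) [--+] → (1.70745, -1.68067, -0.1407)–(1.33888, -2.31904, -0.1407)  len=0.7371
  (v25,v4,v0) [+-+] → (1.70745, -1.68067, -0.1407)–(2.67777, 0, -0.1407)  len=1.9407

Chained into 2 loop(s):
  loop 1: 12 segments, perimeter = 11.3616
  loop 2: 12 segments, perimeter = 16.0667
Total perimeter = 27.428

loops=2 perimeter=27.428
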